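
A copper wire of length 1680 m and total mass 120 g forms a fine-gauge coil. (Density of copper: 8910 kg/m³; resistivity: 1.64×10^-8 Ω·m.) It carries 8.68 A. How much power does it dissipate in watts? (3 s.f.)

2.59×10^5 W

A = m/(density·L) = 0.12/(8910×1680) = 8.0167e-09 m²
R = ρL/A = (1.64×10^-8)(1680)/(8.0167e-09) = 3437 Ω
P = I²R = (8.68)² × 3437 = 2.59×10^5 W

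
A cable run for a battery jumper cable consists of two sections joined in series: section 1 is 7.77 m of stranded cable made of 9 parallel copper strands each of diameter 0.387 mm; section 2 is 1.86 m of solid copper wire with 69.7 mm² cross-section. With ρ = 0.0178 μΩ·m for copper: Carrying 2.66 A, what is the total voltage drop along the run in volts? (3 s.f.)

0.349 V

ρ = 0.0178 μΩ·m = 1.78×10^-8 Ω·m
Section 1: A_strand = π(1.9350e-04)² = 1.176e-07 m²; R₁ = ρL/(N·A_s) = (1.78×10^-8)(7.77)/(9×1.176e-07) = 0.1306 Ω
Section 2: A = 69.7 mm² = 6.970e-05 m²
R₂ = (1.78×10^-8)(1.86)/(6.970e-05) = 4.750×10^-4 Ω
R = R₁ + R₂ = 0.1311 Ω
V = IR = 2.66 × 0.1311 = 0.349 V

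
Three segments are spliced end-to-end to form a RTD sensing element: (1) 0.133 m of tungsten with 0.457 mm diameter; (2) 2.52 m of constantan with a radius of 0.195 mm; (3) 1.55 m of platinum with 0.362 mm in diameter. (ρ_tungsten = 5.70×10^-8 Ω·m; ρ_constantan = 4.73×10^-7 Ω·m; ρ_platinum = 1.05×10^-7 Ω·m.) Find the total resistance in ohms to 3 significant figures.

11.6 Ω

Seg 1: A = π(d/2)² = π(2.2850e-04 m)² = 1.640e-07 m²
R_1 = (5.70×10^-8)(0.133)/(1.640e-07) = 0.04622 Ω
Seg 2: A = πr² = π(1.9500e-04 m)² = 1.195e-07 m²
R_2 = (4.73×10^-7)(2.52)/(1.195e-07) = 9.978 Ω
Seg 3: A = π(d/2)² = π(1.8100e-04 m)² = 1.029e-07 m²
R_3 = (1.05×10^-7)(1.55)/(1.029e-07) = 1.581 Ω
R_total = R_1 + R_2 + R_3 = 11.6 Ω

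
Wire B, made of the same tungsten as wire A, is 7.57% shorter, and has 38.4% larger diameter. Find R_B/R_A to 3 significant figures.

0.483

R ∝ L/d², so R_B/R_A = (1 − 7.57/100) × (1 + 38.4/100)⁻²
= 0.9243 × 0.5221 = 0.483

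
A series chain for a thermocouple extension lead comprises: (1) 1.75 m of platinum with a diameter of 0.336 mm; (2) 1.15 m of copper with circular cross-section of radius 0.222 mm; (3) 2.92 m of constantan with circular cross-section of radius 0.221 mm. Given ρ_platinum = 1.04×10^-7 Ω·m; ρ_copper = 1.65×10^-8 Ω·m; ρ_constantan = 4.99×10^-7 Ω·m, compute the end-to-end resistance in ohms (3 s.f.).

11.7 Ω

Seg 1: A = π(d/2)² = π(1.6800e-04 m)² = 8.867e-08 m²
R_1 = (1.04×10^-7)(1.75)/(8.867e-08) = 2.053 Ω
Seg 2: A = πr² = π(2.2200e-04 m)² = 1.548e-07 m²
R_2 = (1.65×10^-8)(1.15)/(1.548e-07) = 0.1226 Ω
Seg 3: A = πr² = π(2.2100e-04 m)² = 1.534e-07 m²
R_3 = (4.99×10^-7)(2.92)/(1.534e-07) = 9.496 Ω
R_total = R_1 + R_2 + R_3 = 11.7 Ω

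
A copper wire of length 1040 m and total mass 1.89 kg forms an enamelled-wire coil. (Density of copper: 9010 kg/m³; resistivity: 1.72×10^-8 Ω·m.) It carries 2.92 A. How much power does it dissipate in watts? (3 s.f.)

A = m/(density·L) = 1.89/(9010×1040) = 2.0170e-07 m²
R = ρL/A = (1.72×10^-8)(1040)/(2.0170e-07) = 88.69 Ω
P = I²R = (2.92)² × 88.69 = 756 W

756 W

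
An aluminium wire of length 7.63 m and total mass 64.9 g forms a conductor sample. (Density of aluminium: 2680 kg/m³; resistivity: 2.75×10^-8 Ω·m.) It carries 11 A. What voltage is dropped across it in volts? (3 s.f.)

A = m/(density·L) = 0.0649/(2680×7.63) = 3.1738e-06 m²
R = ρL/A = (2.75×10^-8)(7.63)/(3.1738e-06) = 0.06611 Ω
V = IR = 11 × 0.06611 = 0.727 V

0.727 V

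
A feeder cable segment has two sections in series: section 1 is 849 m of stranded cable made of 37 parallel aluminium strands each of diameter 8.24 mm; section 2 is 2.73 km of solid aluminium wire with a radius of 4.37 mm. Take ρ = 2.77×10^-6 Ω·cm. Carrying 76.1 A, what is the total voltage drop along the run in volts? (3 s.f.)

96.8 V

ρ = 2.77×10^-6 Ω·cm = 2.77×10^-8 Ω·m
Section 1: A_strand = π(4.1200e-03)² = 5.333e-05 m²; R₁ = ρL/(N·A_s) = (2.77×10^-8)(849)/(37×5.333e-05) = 0.01192 Ω
Section 2: A = πr² = π(4.3700e-03 m)² = 5.999e-05 m²
R₂ = (2.77×10^-8)(2730)/(5.999e-05) = 1.26 Ω
R = R₁ + R₂ = 1.272 Ω
V = IR = 76.1 × 1.272 = 96.8 V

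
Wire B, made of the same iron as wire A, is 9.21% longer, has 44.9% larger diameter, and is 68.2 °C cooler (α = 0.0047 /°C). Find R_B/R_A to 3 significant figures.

R ∝ ρL/d² with ρ ∝ (1+αΔT), so R_B/R_A = (1 + 9.21/100) × (1 + 44.9/100)⁻² × (1 − 0.0047×68.2)
= 1.092 × 0.4763 × 0.6795 = 0.353

0.353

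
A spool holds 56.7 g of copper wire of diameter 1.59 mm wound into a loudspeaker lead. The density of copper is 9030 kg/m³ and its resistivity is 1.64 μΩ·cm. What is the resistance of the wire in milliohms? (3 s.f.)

ρ = 1.64 μΩ·cm = 1.64×10^-8 Ω·m
A = π(d/2)² = π(7.9500e-04 m)² = 1.9856e-06 m²
L = m/(density·A) = 0.0567/(9030×1.9856e-06) = 3.162 m
R = ρL/A = (1.64×10^-8)(3.162)/(1.9856e-06) = 26.1 mΩ

26.1 mΩ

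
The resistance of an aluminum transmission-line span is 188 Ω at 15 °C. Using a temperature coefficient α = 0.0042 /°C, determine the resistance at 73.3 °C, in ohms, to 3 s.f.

234 Ω

ΔT = 73.3 − 15 = 58.3 °C
R = R₀(1 + αΔT) = 188 × (1 + 0.0042×58.3) = 188 × 1.245 = 234 Ω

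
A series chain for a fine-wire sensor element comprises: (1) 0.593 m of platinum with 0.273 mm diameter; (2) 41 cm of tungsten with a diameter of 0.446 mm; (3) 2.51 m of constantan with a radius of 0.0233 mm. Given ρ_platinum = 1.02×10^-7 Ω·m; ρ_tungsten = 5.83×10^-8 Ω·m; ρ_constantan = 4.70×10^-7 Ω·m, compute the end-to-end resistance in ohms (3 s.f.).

693 Ω

Seg 1: A = π(d/2)² = π(1.3650e-04 m)² = 5.853e-08 m²
R_1 = (1.02×10^-7)(0.593)/(5.853e-08) = 1.033 Ω
Seg 2: A = π(d/2)² = π(2.2300e-04 m)² = 1.562e-07 m²
R_2 = (5.83×10^-8)(0.41)/(1.562e-07) = 0.153 Ω
Seg 3: A = πr² = π(2.3300e-05 m)² = 1.706e-09 m²
R_3 = (4.70×10^-7)(2.51)/(1.706e-09) = 691.7 Ω
R_total = R_1 + R_2 + R_3 = 693 Ω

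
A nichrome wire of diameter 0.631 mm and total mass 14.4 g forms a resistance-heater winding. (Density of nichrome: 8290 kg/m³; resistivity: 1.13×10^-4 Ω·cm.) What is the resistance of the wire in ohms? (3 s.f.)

20.1 Ω

ρ = 1.13×10^-4 Ω·cm = 1.13×10^-6 Ω·m
A = π(d/2)² = π(3.1550e-04 m)² = 3.1271e-07 m²
L = m/(density·A) = 0.0144/(8290×3.1271e-07) = 5.555 m
R = ρL/A = (1.13×10^-6)(5.555)/(3.1271e-07) = 20.1 Ω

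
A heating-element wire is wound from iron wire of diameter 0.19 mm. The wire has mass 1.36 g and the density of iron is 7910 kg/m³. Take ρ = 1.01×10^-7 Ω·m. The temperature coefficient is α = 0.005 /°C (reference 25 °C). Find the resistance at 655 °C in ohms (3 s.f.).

89.6 Ω

A = π(d/2)² = π(9.5000e-05 m)² = 2.8353e-08 m²
L = m/(density·A) = 0.00136/(7910×2.8353e-08) = 6.064 m
R = ρL/A = (1.01×10^-7)(6.064)/(2.8353e-08) = 21.6 Ω
R(655 °C) = 21.6 × (1 + 0.005×630) = 89.6 Ω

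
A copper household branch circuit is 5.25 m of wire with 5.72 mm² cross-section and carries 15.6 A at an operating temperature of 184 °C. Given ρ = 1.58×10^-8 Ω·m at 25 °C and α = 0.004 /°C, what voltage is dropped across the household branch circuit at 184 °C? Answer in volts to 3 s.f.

0.370 V

A = 5.72 mm² = 5.720e-06 m²
R₍25₎ = ρL/A = (1.58×10^-8)(5.25)/(5.720e-06) = 0.0145 Ω
R₍184₎ = R₍25₎(1 + αΔT) = 0.0145 × (1 + 0.004×159) = 0.02372 Ω
V = IR = 15.6 × 0.02372 = 0.370 V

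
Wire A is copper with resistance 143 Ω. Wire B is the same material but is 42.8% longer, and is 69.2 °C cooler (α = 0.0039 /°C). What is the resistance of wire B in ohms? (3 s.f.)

149 Ω

R ∝ ρL/d² with ρ ∝ (1+αΔT), so R_B/R_A = (1 + 42.8/100) × (1 − 0.0039×69.2)
= 1.428 × 0.7301 = 1.043
R_B = 1.043 × 143 = 149 Ω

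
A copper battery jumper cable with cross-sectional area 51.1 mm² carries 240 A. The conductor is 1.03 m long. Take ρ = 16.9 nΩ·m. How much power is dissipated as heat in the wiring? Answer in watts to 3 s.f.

19.6 W

ρ = 16.9 nΩ·m = 1.69×10^-8 Ω·m
A = 51.1 mm² = 5.110e-05 m²
R = ρL/A = (1.69×10^-8)(1.03)/(5.110e-05) = 3.406×10^-4 Ω
P = I²R = (240)² × 3.406×10^-4 = 19.6 W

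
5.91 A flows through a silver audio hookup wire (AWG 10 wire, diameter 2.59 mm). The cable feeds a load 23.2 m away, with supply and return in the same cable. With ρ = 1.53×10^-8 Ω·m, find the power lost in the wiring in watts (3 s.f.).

A = π(2.59/2 mm)² = π(1.2950e-03 m)² = 5.269e-06 m²
Total conductor length (both ways) L = 2 × 23.2 = 46.4 m
R = ρL/A = (1.53×10^-8)(46.4)/(5.269e-06) = 0.1347 Ω
P = I²R = (5.91)² × 0.1347 = 4.71 W

4.71 W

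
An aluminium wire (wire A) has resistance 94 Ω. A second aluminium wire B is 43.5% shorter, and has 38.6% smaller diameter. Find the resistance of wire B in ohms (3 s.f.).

R ∝ L/d², so R_B/R_A = (1 − 43.5/100) × (1 − 38.6/100)⁻²
= 0.565 × 2.652 = 1.499
R_B = 1.499 × 94 = 141 Ω

141 Ω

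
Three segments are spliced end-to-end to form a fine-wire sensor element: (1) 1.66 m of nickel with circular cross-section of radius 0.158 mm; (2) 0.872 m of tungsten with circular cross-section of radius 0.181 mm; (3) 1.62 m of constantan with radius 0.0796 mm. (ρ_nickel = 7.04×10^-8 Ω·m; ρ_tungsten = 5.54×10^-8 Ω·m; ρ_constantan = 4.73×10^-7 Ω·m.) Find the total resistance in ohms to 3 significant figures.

40.5 Ω

Seg 1: A = πr² = π(1.5800e-04 m)² = 7.843e-08 m²
R_1 = (7.04×10^-8)(1.66)/(7.843e-08) = 1.49 Ω
Seg 2: A = πr² = π(1.8100e-04 m)² = 1.029e-07 m²
R_2 = (5.54×10^-8)(0.872)/(1.029e-07) = 0.4694 Ω
Seg 3: A = πr² = π(7.9600e-05 m)² = 1.991e-08 m²
R_3 = (4.73×10^-7)(1.62)/(1.991e-08) = 38.49 Ω
R_total = R_1 + R_2 + R_3 = 40.5 Ω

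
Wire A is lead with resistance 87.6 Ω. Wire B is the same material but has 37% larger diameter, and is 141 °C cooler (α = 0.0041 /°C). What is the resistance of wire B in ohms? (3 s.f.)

19.7 Ω

R ∝ ρL/d² with ρ ∝ (1+αΔT), so R_B/R_A = (1 + 37/100)⁻² × (1 − 0.0041×141)
= 0.5328 × 0.4219 = 0.2248
R_B = 0.2248 × 87.6 = 19.7 Ω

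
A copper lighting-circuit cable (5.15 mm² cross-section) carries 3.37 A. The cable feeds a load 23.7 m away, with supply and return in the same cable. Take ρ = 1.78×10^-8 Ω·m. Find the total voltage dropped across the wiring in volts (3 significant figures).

0.552 V

A = 5.15 mm² = 5.150e-06 m²
Total conductor length (both ways) L = 2 × 23.7 = 47.4 m
R = ρL/A = (1.78×10^-8)(47.4)/(5.150e-06) = 0.1638 Ω
V = IR = 3.37 × 0.1638 = 0.552 V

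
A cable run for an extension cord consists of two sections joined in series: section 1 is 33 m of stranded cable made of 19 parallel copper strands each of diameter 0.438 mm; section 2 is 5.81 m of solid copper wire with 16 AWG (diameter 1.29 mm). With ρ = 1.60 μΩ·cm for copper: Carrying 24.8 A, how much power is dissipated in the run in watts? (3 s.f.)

157 W

ρ = 1.60 μΩ·cm = 1.60×10^-8 Ω·m
Section 1: A_strand = π(2.1900e-04)² = 1.507e-07 m²; R₁ = ρL/(N·A_s) = (1.60×10^-8)(33)/(19×1.507e-07) = 0.1844 Ω
Section 2: A = π(1.29/2 mm)² = π(6.4500e-04 m)² = 1.307e-06 m²
R₂ = (1.60×10^-8)(5.81)/(1.307e-06) = 0.07113 Ω
R = R₁ + R₂ = 0.2556 Ω
P = I²R = (24.8)² × 0.2556 = 157 W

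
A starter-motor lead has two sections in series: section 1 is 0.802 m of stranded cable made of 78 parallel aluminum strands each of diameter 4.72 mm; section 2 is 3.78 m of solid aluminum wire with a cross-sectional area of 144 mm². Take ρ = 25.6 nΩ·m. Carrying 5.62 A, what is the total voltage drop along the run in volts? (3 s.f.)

ρ = 25.6 nΩ·m = 2.56×10^-8 Ω·m
Section 1: A_strand = π(2.3600e-03)² = 1.750e-05 m²; R₁ = ρL/(N·A_s) = (2.56×10^-8)(0.802)/(78×1.750e-05) = 1.504×10^-5 Ω
Section 2: A = 144 mm² = 1.440e-04 m²
R₂ = (2.56×10^-8)(3.78)/(1.440e-04) = 6.720×10^-4 Ω
R = R₁ + R₂ = 6.870×10^-4 Ω
V = IR = 5.62 × 6.870×10^-4 = 0.00386 V

0.00386 V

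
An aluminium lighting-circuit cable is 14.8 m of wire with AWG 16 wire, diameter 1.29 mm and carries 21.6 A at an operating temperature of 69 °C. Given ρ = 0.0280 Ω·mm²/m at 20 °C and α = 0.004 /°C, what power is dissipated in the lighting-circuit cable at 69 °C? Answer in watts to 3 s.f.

ρ = 0.0280 Ω·mm²/m = 2.80×10^-8 Ω·m
A = π(1.29/2 mm)² = π(6.4500e-04 m)² = 1.307e-06 m²
R₍20₎ = ρL/A = (2.80×10^-8)(14.8)/(1.307e-06) = 0.3171 Ω
R₍69₎ = R₍20₎(1 + αΔT) = 0.3171 × (1 + 0.004×49) = 0.3792 Ω
P = I²R = (21.6)² × 0.3792 = 177 W

177 W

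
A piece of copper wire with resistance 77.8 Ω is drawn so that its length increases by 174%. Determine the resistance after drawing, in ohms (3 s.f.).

k = 1 + 174/100 = 2.74; volume constant ⇒ A' = A/k, so R' = k²R.
R' = 7.508 × 77.8 = 584 Ω

584 Ω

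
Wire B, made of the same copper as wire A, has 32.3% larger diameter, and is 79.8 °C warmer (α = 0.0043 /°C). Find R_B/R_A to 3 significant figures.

R ∝ ρL/d² with ρ ∝ (1+αΔT), so R_B/R_A = (1 + 32.3/100)⁻² × (1 + 0.0043×79.8)
= 0.5713 × 1.343 = 0.767

0.767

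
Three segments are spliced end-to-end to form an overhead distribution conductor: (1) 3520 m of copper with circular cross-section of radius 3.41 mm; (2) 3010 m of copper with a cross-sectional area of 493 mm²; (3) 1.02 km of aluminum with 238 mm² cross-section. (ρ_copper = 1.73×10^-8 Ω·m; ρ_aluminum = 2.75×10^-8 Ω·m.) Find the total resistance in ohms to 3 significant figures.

Seg 1: A = πr² = π(3.4100e-03 m)² = 3.653e-05 m²
R_1 = (1.73×10^-8)(3520)/(3.653e-05) = 1.667 Ω
Seg 2: A = 493 mm² = 4.930e-04 m²
R_2 = (1.73×10^-8)(3010)/(4.930e-04) = 0.1056 Ω
Seg 3: A = 238 mm² = 2.380e-04 m²
R_3 = (2.75×10^-8)(1020)/(2.380e-04) = 0.1179 Ω
R_total = R_1 + R_2 + R_3 = 1.89 Ω

1.89 Ω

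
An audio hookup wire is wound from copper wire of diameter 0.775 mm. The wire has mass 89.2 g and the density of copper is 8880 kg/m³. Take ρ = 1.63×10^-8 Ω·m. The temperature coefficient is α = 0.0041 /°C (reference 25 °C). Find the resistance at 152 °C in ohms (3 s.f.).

1.12 Ω

A = π(d/2)² = π(3.8750e-04 m)² = 4.7173e-07 m²
L = m/(density·A) = 0.0892/(8880×4.7173e-07) = 21.29 m
R = ρL/A = (1.63×10^-8)(21.29)/(4.7173e-07) = 0.7358 Ω
R(152 °C) = 0.7358 × (1 + 0.0041×127) = 1.12 Ω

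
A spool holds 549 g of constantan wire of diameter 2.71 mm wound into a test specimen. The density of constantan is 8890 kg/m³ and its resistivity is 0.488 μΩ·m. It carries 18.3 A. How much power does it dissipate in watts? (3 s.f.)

ρ = 0.488 μΩ·m = 4.88×10^-7 Ω·m
A = π(d/2)² = π(1.3550e-03 m)² = 5.7680e-06 m²
L = m/(density·A) = 0.549/(8890×5.7680e-06) = 10.71 m
R = ρL/A = (4.88×10^-7)(10.71)/(5.7680e-06) = 0.9058 Ω
P = I²R = (18.3)² × 0.9058 = 303 W

303 W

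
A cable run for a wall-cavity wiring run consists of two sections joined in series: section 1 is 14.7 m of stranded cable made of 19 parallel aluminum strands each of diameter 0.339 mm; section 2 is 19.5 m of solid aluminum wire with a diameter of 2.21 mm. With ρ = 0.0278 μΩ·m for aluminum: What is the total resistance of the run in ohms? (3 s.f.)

ρ = 0.0278 μΩ·m = 2.78×10^-8 Ω·m
Section 1: A_strand = π(1.6950e-04)² = 9.026e-08 m²; R₁ = ρL/(N·A_s) = (2.78×10^-8)(14.7)/(19×9.026e-08) = 0.2383 Ω
Section 2: A = π(d/2)² = π(1.1050e-03 m)² = 3.836e-06 m²
R₂ = (2.78×10^-8)(19.5)/(3.836e-06) = 0.1413 Ω
R = R₁ + R₂ = 0.380 Ω

0.380 Ω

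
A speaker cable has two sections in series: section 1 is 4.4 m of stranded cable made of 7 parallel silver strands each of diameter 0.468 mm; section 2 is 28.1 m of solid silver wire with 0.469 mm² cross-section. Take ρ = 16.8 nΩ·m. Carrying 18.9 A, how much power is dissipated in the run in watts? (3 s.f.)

381 W

ρ = 16.8 nΩ·m = 1.68×10^-8 Ω·m
Section 1: A_strand = π(2.3400e-04)² = 1.720e-07 m²; R₁ = ρL/(N·A_s) = (1.68×10^-8)(4.4)/(7×1.720e-07) = 0.06139 Ω
Section 2: A = 0.469 mm² = 4.690e-07 m²
R₂ = (1.68×10^-8)(28.1)/(4.690e-07) = 1.007 Ω
R = R₁ + R₂ = 1.068 Ω
P = I²R = (18.9)² × 1.068 = 381 W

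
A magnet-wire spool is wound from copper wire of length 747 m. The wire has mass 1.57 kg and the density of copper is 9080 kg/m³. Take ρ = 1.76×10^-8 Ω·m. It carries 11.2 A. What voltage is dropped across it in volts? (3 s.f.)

636 V

A = m/(density·L) = 1.57/(9080×747) = 2.3147e-07 m²
R = ρL/A = (1.76×10^-8)(747)/(2.3147e-07) = 56.8 Ω
V = IR = 11.2 × 56.8 = 636 V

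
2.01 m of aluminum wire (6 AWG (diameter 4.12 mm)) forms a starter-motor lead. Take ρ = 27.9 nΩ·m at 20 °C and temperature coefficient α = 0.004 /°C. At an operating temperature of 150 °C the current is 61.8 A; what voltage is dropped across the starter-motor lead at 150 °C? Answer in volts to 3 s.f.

ρ = 27.9 nΩ·m = 2.79×10^-8 Ω·m
A = π(4.12/2 mm)² = π(2.0600e-03 m)² = 1.333e-05 m²
R₍20₎ = ρL/A = (2.79×10^-8)(2.01)/(1.333e-05) = 0.004206 Ω
R₍150₎ = R₍20₎(1 + αΔT) = 0.004206 × (1 + 0.004×130) = 0.006394 Ω
V = IR = 61.8 × 0.006394 = 0.395 V

0.395 V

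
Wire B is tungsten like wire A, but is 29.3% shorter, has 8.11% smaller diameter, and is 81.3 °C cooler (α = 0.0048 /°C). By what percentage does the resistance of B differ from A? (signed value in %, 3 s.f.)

R ∝ ρL/d² with ρ ∝ (1+αΔT), so R_B/R_A = (1 − 29.3/100) × (1 − 8.11/100)⁻² × (1 − 0.0048×81.3)
= 0.707 × 1.184 × 0.6098 = 0.5105
(R_B − R_A)/R_A = 0.5105 − 1 = -48.9%

-48.9%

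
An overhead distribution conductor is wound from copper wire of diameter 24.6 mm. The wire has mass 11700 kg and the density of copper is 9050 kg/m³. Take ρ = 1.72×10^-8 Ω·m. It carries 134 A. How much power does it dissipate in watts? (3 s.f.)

A = π(d/2)² = π(1.2300e-02 m)² = 4.7529e-04 m²
L = m/(density·A) = 11700/(9050×4.7529e-04) = 2720 m
R = ρL/A = (1.72×10^-8)(2720)/(4.7529e-04) = 0.09843 Ω
P = I²R = (134)² × 0.09843 = 1770 W

1770 W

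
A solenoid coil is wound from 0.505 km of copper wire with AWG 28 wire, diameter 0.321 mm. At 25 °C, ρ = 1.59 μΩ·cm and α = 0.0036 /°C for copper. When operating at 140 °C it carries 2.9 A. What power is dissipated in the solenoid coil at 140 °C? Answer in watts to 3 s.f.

ρ = 1.59 μΩ·cm = 1.59×10^-8 Ω·m
A = π(0.321/2 mm)² = π(1.6050e-04 m)² = 8.093e-08 m²
R₍25₎ = ρL/A = (1.59×10^-8)(505)/(8.093e-08) = 99.22 Ω
R₍140₎ = R₍25₎(1 + αΔT) = 99.22 × (1 + 0.0036×115) = 140.3 Ω
P = I²R = (2.9)² × 140.3 = 1180 W

1180 W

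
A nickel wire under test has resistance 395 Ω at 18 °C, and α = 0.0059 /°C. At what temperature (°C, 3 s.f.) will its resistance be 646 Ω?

R = R₀(1 + α(T − T₀)) ⇒ T = T₀ + (R/R₀ − 1)/α
T = 18 + (646/395 − 1)/0.0059 = 18 + (0.6354)/0.0059 = 126 °C

126 °C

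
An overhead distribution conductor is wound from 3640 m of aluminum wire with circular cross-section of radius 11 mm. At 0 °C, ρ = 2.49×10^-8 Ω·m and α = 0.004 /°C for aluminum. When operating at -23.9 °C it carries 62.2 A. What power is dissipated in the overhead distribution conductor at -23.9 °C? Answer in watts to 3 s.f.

A = πr² = π(1.1000e-02 m)² = 3.801e-04 m²
R₍0₎ = ρL/A = (2.49×10^-8)(3640)/(3.801e-04) = 0.2384 Ω
R₍-23.9₎ = R₍0₎(1 + αΔT) = 0.2384 × (1 + 0.004×-23.9) = 0.2156 Ω
P = I²R = (62.2)² × 0.2156 = 834 W

834 W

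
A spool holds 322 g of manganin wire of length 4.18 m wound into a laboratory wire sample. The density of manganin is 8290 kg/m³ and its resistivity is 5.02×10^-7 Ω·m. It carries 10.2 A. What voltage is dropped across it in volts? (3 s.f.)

A = m/(density·L) = 0.322/(8290×4.18) = 9.2923e-06 m²
R = ρL/A = (5.02×10^-7)(4.18)/(9.2923e-06) = 0.2258 Ω
V = IR = 10.2 × 0.2258 = 2.30 V

2.30 V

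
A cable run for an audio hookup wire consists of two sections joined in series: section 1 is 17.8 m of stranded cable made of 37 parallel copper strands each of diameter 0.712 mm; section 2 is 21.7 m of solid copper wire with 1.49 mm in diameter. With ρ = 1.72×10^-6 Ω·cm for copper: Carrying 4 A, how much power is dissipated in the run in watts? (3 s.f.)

ρ = 1.72×10^-6 Ω·cm = 1.72×10^-8 Ω·m
Section 1: A_strand = π(3.5600e-04)² = 3.982e-07 m²; R₁ = ρL/(N·A_s) = (1.72×10^-8)(17.8)/(37×3.982e-07) = 0.02078 Ω
Section 2: A = π(d/2)² = π(7.4500e-04 m)² = 1.744e-06 m²
R₂ = (1.72×10^-8)(21.7)/(1.744e-06) = 0.2141 Ω
R = R₁ + R₂ = 0.2348 Ω
P = I²R = (4)² × 0.2348 = 3.76 W

3.76 W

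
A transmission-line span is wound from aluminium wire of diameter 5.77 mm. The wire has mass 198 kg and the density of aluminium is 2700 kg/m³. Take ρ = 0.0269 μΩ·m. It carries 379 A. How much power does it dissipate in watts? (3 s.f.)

4.14×10^5 W

ρ = 0.0269 μΩ·m = 2.69×10^-8 Ω·m
A = π(d/2)² = π(2.8850e-03 m)² = 2.6148e-05 m²
L = m/(density·A) = 198/(2700×2.6148e-05) = 2805 m
R = ρL/A = (2.69×10^-8)(2805)/(2.6148e-05) = 2.885 Ω
P = I²R = (379)² × 2.885 = 4.14×10^5 W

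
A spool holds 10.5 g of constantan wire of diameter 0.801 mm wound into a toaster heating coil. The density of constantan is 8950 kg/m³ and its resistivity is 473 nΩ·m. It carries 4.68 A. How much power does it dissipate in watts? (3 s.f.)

47.9 W

ρ = 473 nΩ·m = 4.73×10^-7 Ω·m
A = π(d/2)² = π(4.0050e-04 m)² = 5.0391e-07 m²
L = m/(density·A) = 0.0105/(8950×5.0391e-07) = 2.328 m
R = ρL/A = (4.73×10^-7)(2.328)/(5.0391e-07) = 2.185 Ω
P = I²R = (4.68)² × 2.185 = 47.9 W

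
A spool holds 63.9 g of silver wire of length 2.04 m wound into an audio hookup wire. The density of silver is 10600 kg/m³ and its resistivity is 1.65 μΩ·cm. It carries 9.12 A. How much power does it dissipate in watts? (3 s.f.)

0.947 W

ρ = 1.65 μΩ·cm = 1.65×10^-8 Ω·m
A = m/(density·L) = 0.0639/(10600×2.04) = 2.9550e-06 m²
R = ρL/A = (1.65×10^-8)(2.04)/(2.9550e-06) = 0.01139 Ω
P = I²R = (9.12)² × 0.01139 = 0.947 W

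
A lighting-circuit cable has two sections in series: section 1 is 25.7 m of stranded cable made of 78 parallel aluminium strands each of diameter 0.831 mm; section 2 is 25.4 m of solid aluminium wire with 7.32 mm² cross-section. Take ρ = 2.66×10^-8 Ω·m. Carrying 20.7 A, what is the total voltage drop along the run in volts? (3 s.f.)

Section 1: A_strand = π(4.1550e-04)² = 5.424e-07 m²; R₁ = ρL/(N·A_s) = (2.66×10^-8)(25.7)/(78×5.424e-07) = 0.01616 Ω
Section 2: A = 7.32 mm² = 7.320e-06 m²
R₂ = (2.66×10^-8)(25.4)/(7.320e-06) = 0.0923 Ω
R = R₁ + R₂ = 0.1085 Ω
V = IR = 20.7 × 0.1085 = 2.25 V

2.25 V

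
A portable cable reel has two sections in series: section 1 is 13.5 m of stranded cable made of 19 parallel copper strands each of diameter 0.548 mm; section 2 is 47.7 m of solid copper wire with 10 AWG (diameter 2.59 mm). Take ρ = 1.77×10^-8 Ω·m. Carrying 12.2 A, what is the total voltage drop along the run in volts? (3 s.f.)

Section 1: A_strand = π(2.7400e-04)² = 2.359e-07 m²; R₁ = ρL/(N·A_s) = (1.77×10^-8)(13.5)/(19×2.359e-07) = 0.05332 Ω
Section 2: A = π(2.59/2 mm)² = π(1.2950e-03 m)² = 5.269e-06 m²
R₂ = (1.77×10^-8)(47.7)/(5.269e-06) = 0.1603 Ω
R = R₁ + R₂ = 0.2136 Ω
V = IR = 12.2 × 0.2136 = 2.61 V

2.61 V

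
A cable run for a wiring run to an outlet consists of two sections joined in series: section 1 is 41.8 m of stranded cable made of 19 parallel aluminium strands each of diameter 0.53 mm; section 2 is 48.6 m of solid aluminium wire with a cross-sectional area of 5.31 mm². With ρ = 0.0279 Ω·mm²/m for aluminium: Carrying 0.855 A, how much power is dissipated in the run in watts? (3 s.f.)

ρ = 0.0279 Ω·mm²/m = 2.79×10^-8 Ω·m
Section 1: A_strand = π(2.6500e-04)² = 2.206e-07 m²; R₁ = ρL/(N·A_s) = (2.79×10^-8)(41.8)/(19×2.206e-07) = 0.2782 Ω
Section 2: A = 5.31 mm² = 5.310e-06 m²
R₂ = (2.79×10^-8)(48.6)/(5.310e-06) = 0.2554 Ω
R = R₁ + R₂ = 0.5336 Ω
P = I²R = (0.855)² × 0.5336 = 0.390 W

0.390 W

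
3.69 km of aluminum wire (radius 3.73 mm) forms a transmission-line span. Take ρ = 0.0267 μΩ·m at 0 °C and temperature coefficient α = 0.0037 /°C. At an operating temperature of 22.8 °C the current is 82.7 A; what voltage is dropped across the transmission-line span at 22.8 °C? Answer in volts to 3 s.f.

202 V

ρ = 0.0267 μΩ·m = 2.67×10^-8 Ω·m
A = πr² = π(3.7300e-03 m)² = 4.371e-05 m²
R₍0₎ = ρL/A = (2.67×10^-8)(3690)/(4.371e-05) = 2.254 Ω
R₍22.8₎ = R₍0₎(1 + αΔT) = 2.254 × (1 + 0.0037×22.8) = 2.444 Ω
V = IR = 82.7 × 2.444 = 202 V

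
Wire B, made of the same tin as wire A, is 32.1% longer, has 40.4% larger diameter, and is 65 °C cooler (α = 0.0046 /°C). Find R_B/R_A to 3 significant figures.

0.470

R ∝ ρL/d² with ρ ∝ (1+αΔT), so R_B/R_A = (1 + 32.1/100) × (1 + 40.4/100)⁻² × (1 − 0.0046×65)
= 1.321 × 0.5073 × 0.701 = 0.470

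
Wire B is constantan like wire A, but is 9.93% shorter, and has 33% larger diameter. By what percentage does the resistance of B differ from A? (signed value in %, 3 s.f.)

R ∝ L/d², so R_B/R_A = (1 − 9.93/100) × (1 + 33/100)⁻²
= 0.9007 × 0.5653 = 0.5092
(R_B − R_A)/R_A = 0.5092 − 1 = -49.1%

-49.1%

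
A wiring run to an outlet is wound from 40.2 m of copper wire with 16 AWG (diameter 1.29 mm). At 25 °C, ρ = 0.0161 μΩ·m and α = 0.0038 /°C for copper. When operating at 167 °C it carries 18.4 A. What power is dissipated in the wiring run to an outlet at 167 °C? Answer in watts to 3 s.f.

258 W

ρ = 0.0161 μΩ·m = 1.61×10^-8 Ω·m
A = π(1.29/2 mm)² = π(6.4500e-04 m)² = 1.307e-06 m²
R₍25₎ = ρL/A = (1.61×10^-8)(40.2)/(1.307e-06) = 0.4952 Ω
R₍167₎ = R₍25₎(1 + αΔT) = 0.4952 × (1 + 0.0038×142) = 0.7624 Ω
P = I²R = (18.4)² × 0.7624 = 258 W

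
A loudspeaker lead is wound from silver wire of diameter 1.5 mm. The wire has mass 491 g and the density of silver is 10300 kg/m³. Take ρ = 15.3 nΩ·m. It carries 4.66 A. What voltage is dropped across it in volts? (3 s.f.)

1.09 V

ρ = 15.3 nΩ·m = 1.53×10^-8 Ω·m
A = π(d/2)² = π(7.5000e-04 m)² = 1.7671e-06 m²
L = m/(density·A) = 0.491/(10300×1.7671e-06) = 26.98 m
R = ρL/A = (1.53×10^-8)(26.98)/(1.7671e-06) = 0.2336 Ω
V = IR = 4.66 × 0.2336 = 1.09 V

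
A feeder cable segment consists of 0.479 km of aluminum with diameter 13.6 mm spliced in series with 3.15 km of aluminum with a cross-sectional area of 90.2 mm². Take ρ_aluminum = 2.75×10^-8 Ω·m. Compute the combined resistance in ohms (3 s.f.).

Segment 1: A = π(d/2)² = π(6.8000e-03 m)² = 1.453e-04 m²
R₁ = ρL/A = (2.75×10^-8)(479)/(1.453e-04) = 0.09068 Ω
Segment 2: A = 90.2 mm² = 9.020e-05 m²
R₂ = (2.75×10^-8)(3150)/(9.020e-05) = 0.9604 Ω
R = R₁ + R₂ = 1.05 Ω

1.05 Ω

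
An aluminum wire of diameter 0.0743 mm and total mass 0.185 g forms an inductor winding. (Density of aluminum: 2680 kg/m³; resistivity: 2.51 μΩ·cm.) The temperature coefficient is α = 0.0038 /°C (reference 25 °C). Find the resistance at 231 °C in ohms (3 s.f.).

164 Ω

ρ = 2.51 μΩ·cm = 2.51×10^-8 Ω·m
A = π(d/2)² = π(3.7150e-05 m)² = 4.3358e-09 m²
L = m/(density·A) = 1.850×10^-4/(2680×4.3358e-09) = 15.92 m
R = ρL/A = (2.51×10^-8)(15.92)/(4.3358e-09) = 92.17 Ω
R(231 °C) = 92.17 × (1 + 0.0038×206) = 164 Ω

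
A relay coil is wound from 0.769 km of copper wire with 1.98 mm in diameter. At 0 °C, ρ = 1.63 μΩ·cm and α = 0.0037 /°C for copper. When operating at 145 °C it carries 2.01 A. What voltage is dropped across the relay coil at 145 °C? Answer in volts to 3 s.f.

12.6 V

ρ = 1.63 μΩ·cm = 1.63×10^-8 Ω·m
A = π(d/2)² = π(9.9000e-04 m)² = 3.079e-06 m²
R₍0₎ = ρL/A = (1.63×10^-8)(769)/(3.079e-06) = 4.071 Ω
R₍145₎ = R₍0₎(1 + αΔT) = 4.071 × (1 + 0.0037×145) = 6.255 Ω
V = IR = 2.01 × 6.255 = 12.6 V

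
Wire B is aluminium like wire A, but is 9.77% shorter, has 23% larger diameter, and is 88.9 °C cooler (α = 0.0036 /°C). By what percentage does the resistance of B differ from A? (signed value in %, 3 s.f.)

-59.4%

R ∝ ρL/d² with ρ ∝ (1+αΔT), so R_B/R_A = (1 − 9.77/100) × (1 + 23/100)⁻² × (1 − 0.0036×88.9)
= 0.9023 × 0.661 × 0.68 = 0.4055
(R_B − R_A)/R_A = 0.4055 − 1 = -59.4%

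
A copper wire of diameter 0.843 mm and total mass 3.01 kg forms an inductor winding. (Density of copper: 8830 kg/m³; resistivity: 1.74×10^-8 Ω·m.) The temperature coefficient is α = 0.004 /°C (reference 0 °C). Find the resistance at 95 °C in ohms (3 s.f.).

A = π(d/2)² = π(4.2150e-04 m)² = 5.5814e-07 m²
L = m/(density·A) = 3.01/(8830×5.5814e-07) = 610.7 m
R = ρL/A = (1.74×10^-8)(610.7)/(5.5814e-07) = 19.04 Ω
R(95 °C) = 19.04 × (1 + 0.004×95) = 26.3 Ω

26.3 Ω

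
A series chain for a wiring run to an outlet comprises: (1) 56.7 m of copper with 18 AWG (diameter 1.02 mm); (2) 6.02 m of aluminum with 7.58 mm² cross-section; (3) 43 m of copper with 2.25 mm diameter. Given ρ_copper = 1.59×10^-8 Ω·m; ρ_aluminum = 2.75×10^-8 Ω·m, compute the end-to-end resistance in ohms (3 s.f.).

Seg 1: A = π(1.02/2 mm)² = π(5.1000e-04 m)² = 8.171e-07 m²
R_1 = (1.59×10^-8)(56.7)/(8.171e-07) = 1.103 Ω
Seg 2: A = 7.58 mm² = 7.580e-06 m²
R_2 = (2.75×10^-8)(6.02)/(7.580e-06) = 0.02184 Ω
Seg 3: A = π(d/2)² = π(1.1250e-03 m)² = 3.976e-06 m²
R_3 = (1.59×10^-8)(43)/(3.976e-06) = 0.172 Ω
R_total = R_1 + R_2 + R_3 = 1.30 Ω

1.30 Ω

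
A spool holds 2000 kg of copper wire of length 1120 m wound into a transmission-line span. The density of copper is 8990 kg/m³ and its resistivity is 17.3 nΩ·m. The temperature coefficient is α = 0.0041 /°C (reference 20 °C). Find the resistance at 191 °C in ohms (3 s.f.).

0.166 Ω

ρ = 17.3 nΩ·m = 1.73×10^-8 Ω·m
A = m/(density·L) = 2000/(8990×1120) = 1.9863e-04 m²
R = ρL/A = (1.73×10^-8)(1120)/(1.9863e-04) = 0.09755 Ω
R(191 °C) = 0.09755 × (1 + 0.0041×171) = 0.166 Ω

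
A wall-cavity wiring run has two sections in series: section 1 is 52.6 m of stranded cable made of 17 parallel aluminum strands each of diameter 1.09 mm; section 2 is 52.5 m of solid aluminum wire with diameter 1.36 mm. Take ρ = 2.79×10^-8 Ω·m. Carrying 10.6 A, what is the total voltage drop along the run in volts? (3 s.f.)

11.7 V

Section 1: A_strand = π(5.4500e-04)² = 9.331e-07 m²; R₁ = ρL/(N·A_s) = (2.79×10^-8)(52.6)/(17×9.331e-07) = 0.09251 Ω
Section 2: A = π(d/2)² = π(6.8000e-04 m)² = 1.453e-06 m²
R₂ = (2.79×10^-8)(52.5)/(1.453e-06) = 1.008 Ω
R = R₁ + R₂ = 1.101 Ω
V = IR = 10.6 × 1.101 = 11.7 V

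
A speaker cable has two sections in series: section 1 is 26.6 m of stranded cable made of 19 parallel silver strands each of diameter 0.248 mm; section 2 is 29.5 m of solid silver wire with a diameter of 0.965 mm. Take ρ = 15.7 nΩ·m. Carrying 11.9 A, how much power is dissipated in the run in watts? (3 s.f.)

ρ = 15.7 nΩ·m = 1.57×10^-8 Ω·m
Section 1: A_strand = π(1.2400e-04)² = 4.831e-08 m²; R₁ = ρL/(N·A_s) = (1.57×10^-8)(26.6)/(19×4.831e-08) = 0.455 Ω
Section 2: A = π(d/2)² = π(4.8250e-04 m)² = 7.314e-07 m²
R₂ = (1.57×10^-8)(29.5)/(7.314e-07) = 0.6333 Ω
R = R₁ + R₂ = 1.088 Ω
P = I²R = (11.9)² × 1.088 = 154 W

154 W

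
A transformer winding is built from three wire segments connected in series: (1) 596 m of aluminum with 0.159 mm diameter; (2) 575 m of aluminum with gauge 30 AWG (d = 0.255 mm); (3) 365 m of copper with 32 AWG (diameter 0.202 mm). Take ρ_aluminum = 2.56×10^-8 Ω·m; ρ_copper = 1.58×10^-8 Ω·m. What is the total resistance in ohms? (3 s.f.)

1240 Ω

Seg 1: A = π(d/2)² = π(7.9500e-05 m)² = 1.986e-08 m²
R_1 = (2.56×10^-8)(596)/(1.986e-08) = 768.4 Ω
Seg 2: A = π(0.255/2 mm)² = π(1.2750e-04 m)² = 5.107e-08 m²
R_2 = (2.56×10^-8)(575)/(5.107e-08) = 288.2 Ω
Seg 3: A = π(0.202/2 mm)² = π(1.0100e-04 m)² = 3.205e-08 m²
R_3 = (1.58×10^-8)(365)/(3.205e-08) = 180 Ω
R_total = R_1 + R_2 + R_3 = 1240 Ω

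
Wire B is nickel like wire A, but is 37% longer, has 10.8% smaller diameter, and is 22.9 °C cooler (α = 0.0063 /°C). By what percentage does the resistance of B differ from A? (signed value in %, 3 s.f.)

47.3%

R ∝ ρL/d² with ρ ∝ (1+αΔT), so R_B/R_A = (1 + 37/100) × (1 − 10.8/100)⁻² × (1 − 0.0063×22.9)
= 1.37 × 1.257 × 0.8557 = 1.473
(R_B − R_A)/R_A = 1.473 − 1 = 47.3%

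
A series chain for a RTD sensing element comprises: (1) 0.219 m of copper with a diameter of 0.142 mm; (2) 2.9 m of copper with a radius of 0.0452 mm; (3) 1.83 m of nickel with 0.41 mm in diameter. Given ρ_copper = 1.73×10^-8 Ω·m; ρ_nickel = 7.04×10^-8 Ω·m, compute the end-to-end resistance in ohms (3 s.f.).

Seg 1: A = π(d/2)² = π(7.1000e-05 m)² = 1.584e-08 m²
R_1 = (1.73×10^-8)(0.219)/(1.584e-08) = 0.2392 Ω
Seg 2: A = πr² = π(4.5200e-05 m)² = 6.418e-09 m²
R_2 = (1.73×10^-8)(2.9)/(6.418e-09) = 7.817 Ω
Seg 3: A = π(d/2)² = π(2.0500e-04 m)² = 1.320e-07 m²
R_3 = (7.04×10^-8)(1.83)/(1.320e-07) = 0.9758 Ω
R_total = R_1 + R_2 + R_3 = 9.03 Ω

9.03 Ω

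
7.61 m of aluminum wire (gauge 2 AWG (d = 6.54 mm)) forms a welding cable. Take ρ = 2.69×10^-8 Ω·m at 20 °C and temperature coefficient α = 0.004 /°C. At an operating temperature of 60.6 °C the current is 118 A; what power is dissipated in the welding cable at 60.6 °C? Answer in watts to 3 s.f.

98.6 W

A = π(6.54/2 mm)² = π(3.2700e-03 m)² = 3.359e-05 m²
R₍20₎ = ρL/A = (2.69×10^-8)(7.61)/(3.359e-05) = 0.006094 Ω
R₍60.6₎ = R₍20₎(1 + αΔT) = 0.006094 × (1 + 0.004×40.6) = 0.007083 Ω
P = I²R = (118)² × 0.007083 = 98.6 W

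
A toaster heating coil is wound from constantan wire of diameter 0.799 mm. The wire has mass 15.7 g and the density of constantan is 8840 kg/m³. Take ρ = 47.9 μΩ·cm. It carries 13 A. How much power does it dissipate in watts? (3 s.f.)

572 W

ρ = 47.9 μΩ·cm = 4.79×10^-7 Ω·m
A = π(d/2)² = π(3.9950e-04 m)² = 5.0140e-07 m²
L = m/(density·A) = 0.0157/(8840×5.0140e-07) = 3.542 m
R = ρL/A = (4.79×10^-7)(3.542)/(5.0140e-07) = 3.384 Ω
P = I²R = (13)² × 3.384 = 572 W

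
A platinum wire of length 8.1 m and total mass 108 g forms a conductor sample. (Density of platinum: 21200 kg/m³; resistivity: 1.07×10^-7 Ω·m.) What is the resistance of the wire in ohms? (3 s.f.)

A = m/(density·L) = 0.108/(21200×8.1) = 6.2893e-07 m²
R = ρL/A = (1.07×10^-7)(8.1)/(6.2893e-07) = 1.38 Ω

1.38 Ω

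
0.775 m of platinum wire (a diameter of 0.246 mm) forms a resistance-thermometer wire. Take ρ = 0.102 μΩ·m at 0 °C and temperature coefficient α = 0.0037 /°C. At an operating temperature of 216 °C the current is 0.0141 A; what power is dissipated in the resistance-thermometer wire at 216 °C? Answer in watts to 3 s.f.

5.95×10^-4 W

ρ = 0.102 μΩ·m = 1.02×10^-7 Ω·m
A = π(d/2)² = π(1.2300e-04 m)² = 4.753e-08 m²
R₍0₎ = ρL/A = (1.02×10^-7)(0.775)/(4.753e-08) = 1.663 Ω
R₍216₎ = R₍0₎(1 + αΔT) = 1.663 × (1 + 0.0037×216) = 2.992 Ω
P = I²R = (0.0141)² × 2.992 = 5.95×10^-4 W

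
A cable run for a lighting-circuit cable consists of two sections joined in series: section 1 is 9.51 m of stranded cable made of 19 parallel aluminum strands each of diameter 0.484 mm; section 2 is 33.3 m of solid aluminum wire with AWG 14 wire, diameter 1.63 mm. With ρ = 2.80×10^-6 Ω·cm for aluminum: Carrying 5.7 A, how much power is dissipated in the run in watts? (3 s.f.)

ρ = 2.80×10^-6 Ω·cm = 2.80×10^-8 Ω·m
Section 1: A_strand = π(2.4200e-04)² = 1.840e-07 m²; R₁ = ρL/(N·A_s) = (2.80×10^-8)(9.51)/(19×1.840e-07) = 0.07617 Ω
Section 2: A = π(1.63/2 mm)² = π(8.1500e-04 m)² = 2.087e-06 m²
R₂ = (2.80×10^-8)(33.3)/(2.087e-06) = 0.4468 Ω
R = R₁ + R₂ = 0.523 Ω
P = I²R = (5.7)² × 0.523 = 17.0 W

17.0 W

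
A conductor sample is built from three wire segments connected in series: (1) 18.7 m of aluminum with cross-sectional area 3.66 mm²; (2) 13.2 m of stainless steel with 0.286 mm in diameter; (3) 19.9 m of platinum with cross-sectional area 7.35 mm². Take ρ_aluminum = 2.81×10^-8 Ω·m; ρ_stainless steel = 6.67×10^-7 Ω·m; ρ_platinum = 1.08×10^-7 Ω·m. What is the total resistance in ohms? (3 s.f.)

Seg 1: A = 3.66 mm² = 3.660e-06 m²
R_1 = (2.81×10^-8)(18.7)/(3.660e-06) = 0.1436 Ω
Seg 2: A = π(d/2)² = π(1.4300e-04 m)² = 6.424e-08 m²
R_2 = (6.67×10^-7)(13.2)/(6.424e-08) = 137 Ω
Seg 3: A = 7.35 mm² = 7.350e-06 m²
R_3 = (1.08×10^-7)(19.9)/(7.350e-06) = 0.2924 Ω
R_total = R_1 + R_2 + R_3 = 137 Ω

137 Ω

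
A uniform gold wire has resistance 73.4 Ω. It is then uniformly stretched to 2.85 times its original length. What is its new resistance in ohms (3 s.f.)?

596 Ω

Volume constant ⇒ A' = A/k with k = 2.85. R' = ρ(kL)/(A/k) = k²R.
R' = 8.123 × 73.4 = 596 Ω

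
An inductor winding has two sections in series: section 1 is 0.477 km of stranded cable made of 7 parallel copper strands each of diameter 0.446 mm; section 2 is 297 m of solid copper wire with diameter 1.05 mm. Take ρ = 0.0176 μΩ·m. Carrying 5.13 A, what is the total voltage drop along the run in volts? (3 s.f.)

70.3 V

ρ = 0.0176 μΩ·m = 1.76×10^-8 Ω·m
Section 1: A_strand = π(2.2300e-04)² = 1.562e-07 m²; R₁ = ρL/(N·A_s) = (1.76×10^-8)(477)/(7×1.562e-07) = 7.677 Ω
Section 2: A = π(d/2)² = π(5.2500e-04 m)² = 8.659e-07 m²
R₂ = (1.76×10^-8)(297)/(8.659e-07) = 6.037 Ω
R = R₁ + R₂ = 13.71 Ω
V = IR = 5.13 × 13.71 = 70.3 V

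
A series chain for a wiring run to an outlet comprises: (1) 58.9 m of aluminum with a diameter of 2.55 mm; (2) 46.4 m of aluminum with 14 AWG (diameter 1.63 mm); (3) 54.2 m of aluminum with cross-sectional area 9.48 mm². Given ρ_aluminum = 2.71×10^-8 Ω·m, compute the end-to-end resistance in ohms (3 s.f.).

Seg 1: A = π(d/2)² = π(1.2750e-03 m)² = 5.107e-06 m²
R_1 = (2.71×10^-8)(58.9)/(5.107e-06) = 0.3125 Ω
Seg 2: A = π(1.63/2 mm)² = π(8.1500e-04 m)² = 2.087e-06 m²
R_2 = (2.71×10^-8)(46.4)/(2.087e-06) = 0.6026 Ω
Seg 3: A = 9.48 mm² = 9.480e-06 m²
R_3 = (2.71×10^-8)(54.2)/(9.480e-06) = 0.1549 Ω
R_total = R_1 + R_2 + R_3 = 1.07 Ω

1.07 Ω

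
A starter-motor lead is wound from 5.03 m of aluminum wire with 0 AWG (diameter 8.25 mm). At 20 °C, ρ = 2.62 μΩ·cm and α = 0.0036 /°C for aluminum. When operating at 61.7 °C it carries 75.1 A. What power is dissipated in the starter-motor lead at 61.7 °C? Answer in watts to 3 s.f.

ρ = 2.62 μΩ·cm = 2.62×10^-8 Ω·m
A = π(8.25/2 mm)² = π(4.1250e-03 m)² = 5.346e-05 m²
R₍20₎ = ρL/A = (2.62×10^-8)(5.03)/(5.346e-05) = 0.002465 Ω
R₍61.7₎ = R₍20₎(1 + αΔT) = 0.002465 × (1 + 0.0036×41.7) = 0.002835 Ω
P = I²R = (75.1)² × 0.002835 = 16.0 W

16.0 W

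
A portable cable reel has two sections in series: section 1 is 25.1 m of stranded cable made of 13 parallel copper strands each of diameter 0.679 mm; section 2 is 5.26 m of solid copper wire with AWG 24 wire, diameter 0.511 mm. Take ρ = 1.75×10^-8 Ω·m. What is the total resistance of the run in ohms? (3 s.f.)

Section 1: A_strand = π(3.3950e-04)² = 3.621e-07 m²; R₁ = ρL/(N·A_s) = (1.75×10^-8)(25.1)/(13×3.621e-07) = 0.09331 Ω
Section 2: A = π(0.511/2 mm)² = π(2.5550e-04 m)² = 2.051e-07 m²
R₂ = (1.75×10^-8)(5.26)/(2.051e-07) = 0.4488 Ω
R = R₁ + R₂ = 0.542 Ω

0.542 Ω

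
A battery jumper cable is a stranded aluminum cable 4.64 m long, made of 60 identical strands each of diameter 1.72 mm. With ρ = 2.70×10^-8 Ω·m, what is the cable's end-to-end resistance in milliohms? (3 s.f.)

0.899 mΩ

A_strand = π(8.6000e-04 m)² = 2.324e-06 m²
R_strand = ρL/A = (2.70×10^-8)(4.64)/(2.324e-06) = 0.05392 Ω
R_total = R_strand/N = 0.05392/60 = 0.899 mΩ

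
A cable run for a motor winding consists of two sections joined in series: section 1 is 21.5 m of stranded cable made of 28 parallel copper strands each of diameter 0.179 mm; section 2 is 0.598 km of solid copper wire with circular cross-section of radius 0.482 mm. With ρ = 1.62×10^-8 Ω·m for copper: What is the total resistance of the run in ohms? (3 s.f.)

Section 1: A_strand = π(8.9500e-05)² = 2.516e-08 m²; R₁ = ρL/(N·A_s) = (1.62×10^-8)(21.5)/(28×2.516e-08) = 0.4943 Ω
Section 2: A = πr² = π(4.8200e-04 m)² = 7.299e-07 m²
R₂ = (1.62×10^-8)(598)/(7.299e-07) = 13.27 Ω
R = R₁ + R₂ = 13.8 Ω

13.8 Ω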